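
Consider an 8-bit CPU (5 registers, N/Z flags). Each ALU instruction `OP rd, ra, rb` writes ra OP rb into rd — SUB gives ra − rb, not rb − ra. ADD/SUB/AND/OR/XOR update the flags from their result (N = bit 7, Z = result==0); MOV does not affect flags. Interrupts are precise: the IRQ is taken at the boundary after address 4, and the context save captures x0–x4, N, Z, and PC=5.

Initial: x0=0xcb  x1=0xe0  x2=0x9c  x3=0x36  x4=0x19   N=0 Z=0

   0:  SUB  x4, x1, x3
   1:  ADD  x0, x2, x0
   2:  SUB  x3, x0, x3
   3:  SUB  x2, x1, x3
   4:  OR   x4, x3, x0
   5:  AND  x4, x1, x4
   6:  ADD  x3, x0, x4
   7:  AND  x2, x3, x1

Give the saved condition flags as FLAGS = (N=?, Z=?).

after  0: x0=0xcb x1=0xe0 x2=0x9c x3=0x36 x4=0xaa  N=1 Z=0
after  1: x0=0x67 x1=0xe0 x2=0x9c x3=0x36 x4=0xaa  N=0 Z=0
after  2: x0=0x67 x1=0xe0 x2=0x9c x3=0x31 x4=0xaa  N=0 Z=0
after  3: x0=0x67 x1=0xe0 x2=0xaf x3=0x31 x4=0xaa  N=1 Z=0
after  4: x0=0x67 x1=0xe0 x2=0xaf x3=0x31 x4=0x77  N=0 Z=0
-- IRQ taken; context saved, return-PC = 5 --

FLAGS = (N=0, Z=0)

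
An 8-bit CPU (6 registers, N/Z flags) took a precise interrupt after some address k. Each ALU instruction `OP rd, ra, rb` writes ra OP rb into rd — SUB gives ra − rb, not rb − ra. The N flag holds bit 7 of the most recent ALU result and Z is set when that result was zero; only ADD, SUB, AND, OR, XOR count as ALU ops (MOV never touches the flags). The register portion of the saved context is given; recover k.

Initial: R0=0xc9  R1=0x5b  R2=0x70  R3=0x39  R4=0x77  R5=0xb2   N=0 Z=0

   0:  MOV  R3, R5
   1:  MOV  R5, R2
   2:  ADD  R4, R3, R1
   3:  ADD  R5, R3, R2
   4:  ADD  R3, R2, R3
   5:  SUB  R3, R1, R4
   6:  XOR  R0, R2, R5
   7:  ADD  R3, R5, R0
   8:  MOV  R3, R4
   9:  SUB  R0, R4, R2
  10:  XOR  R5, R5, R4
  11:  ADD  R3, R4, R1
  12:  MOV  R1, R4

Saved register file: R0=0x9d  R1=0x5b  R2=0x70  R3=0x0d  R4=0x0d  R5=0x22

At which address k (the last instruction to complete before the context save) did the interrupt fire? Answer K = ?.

K = 9

after  0: R0=0xc9 R1=0x5b R2=0x70 R3=0xb2 R4=0x77 R5=0xb2  N=0 Z=0
after  1: R0=0xc9 R1=0x5b R2=0x70 R3=0xb2 R4=0x77 R5=0x70  N=0 Z=0
after  2: R0=0xc9 R1=0x5b R2=0x70 R3=0xb2 R4=0x0d R5=0x70  N=0 Z=0
after  3: R0=0xc9 R1=0x5b R2=0x70 R3=0xb2 R4=0x0d R5=0x22  N=0 Z=0
after  4: R0=0xc9 R1=0x5b R2=0x70 R3=0x22 R4=0x0d R5=0x22  N=0 Z=0
after  5: R0=0xc9 R1=0x5b R2=0x70 R3=0x4e R4=0x0d R5=0x22  N=0 Z=0
after  6: R0=0x52 R1=0x5b R2=0x70 R3=0x4e R4=0x0d R5=0x22  N=0 Z=0
after  7: R0=0x52 R1=0x5b R2=0x70 R3=0x74 R4=0x0d R5=0x22  N=0 Z=0
after  8: R0=0x52 R1=0x5b R2=0x70 R3=0x0d R4=0x0d R5=0x22  N=0 Z=0
after  9: R0=0x9d R1=0x5b R2=0x70 R3=0x0d R4=0x0d R5=0x22  N=1 Z=0
-- IRQ taken; context saved, return-PC = 10 --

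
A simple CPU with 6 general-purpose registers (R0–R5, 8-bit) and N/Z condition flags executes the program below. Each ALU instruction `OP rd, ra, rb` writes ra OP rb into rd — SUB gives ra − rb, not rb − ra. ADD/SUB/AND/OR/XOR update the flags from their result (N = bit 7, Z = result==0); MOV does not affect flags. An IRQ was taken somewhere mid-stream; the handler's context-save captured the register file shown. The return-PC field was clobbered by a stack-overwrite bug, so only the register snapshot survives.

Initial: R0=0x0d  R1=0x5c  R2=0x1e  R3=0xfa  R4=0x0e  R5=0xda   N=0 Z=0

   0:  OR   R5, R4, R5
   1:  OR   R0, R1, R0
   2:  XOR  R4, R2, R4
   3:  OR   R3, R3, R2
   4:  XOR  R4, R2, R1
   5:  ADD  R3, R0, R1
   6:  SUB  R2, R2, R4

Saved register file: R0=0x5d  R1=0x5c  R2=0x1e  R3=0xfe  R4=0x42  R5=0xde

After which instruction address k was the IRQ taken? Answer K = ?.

K = 4

after  0: R0=0x0d R1=0x5c R2=0x1e R3=0xfa R4=0x0e R5=0xde  N=1 Z=0
after  1: R0=0x5d R1=0x5c R2=0x1e R3=0xfa R4=0x0e R5=0xde  N=0 Z=0
after  2: R0=0x5d R1=0x5c R2=0x1e R3=0xfa R4=0x10 R5=0xde  N=0 Z=0
after  3: R0=0x5d R1=0x5c R2=0x1e R3=0xfe R4=0x10 R5=0xde  N=1 Z=0
after  4: R0=0x5d R1=0x5c R2=0x1e R3=0xfe R4=0x42 R5=0xde  N=0 Z=0
-- IRQ taken; context saved, return-PC = 5 --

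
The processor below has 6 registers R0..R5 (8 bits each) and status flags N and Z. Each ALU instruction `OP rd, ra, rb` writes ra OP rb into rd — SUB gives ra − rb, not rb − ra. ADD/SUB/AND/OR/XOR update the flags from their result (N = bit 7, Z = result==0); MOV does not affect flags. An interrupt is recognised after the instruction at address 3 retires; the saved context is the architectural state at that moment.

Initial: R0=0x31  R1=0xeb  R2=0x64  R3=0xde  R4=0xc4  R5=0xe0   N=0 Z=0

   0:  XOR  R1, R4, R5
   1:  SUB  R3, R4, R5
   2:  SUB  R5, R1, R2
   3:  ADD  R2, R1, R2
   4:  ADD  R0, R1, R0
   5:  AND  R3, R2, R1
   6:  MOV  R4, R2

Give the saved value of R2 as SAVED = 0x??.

SAVED = 0x88

after  0: R0=0x31 R1=0x24 R2=0x64 R3=0xde R4=0xc4 R5=0xe0  N=0 Z=0
after  1: R0=0x31 R1=0x24 R2=0x64 R3=0xe4 R4=0xc4 R5=0xe0  N=1 Z=0
after  2: R0=0x31 R1=0x24 R2=0x64 R3=0xe4 R4=0xc4 R5=0xc0  N=1 Z=0
after  3: R0=0x31 R1=0x24 R2=0x88 R3=0xe4 R4=0xc4 R5=0xc0  N=1 Z=0
-- IRQ taken; context saved, return-PC = 4 --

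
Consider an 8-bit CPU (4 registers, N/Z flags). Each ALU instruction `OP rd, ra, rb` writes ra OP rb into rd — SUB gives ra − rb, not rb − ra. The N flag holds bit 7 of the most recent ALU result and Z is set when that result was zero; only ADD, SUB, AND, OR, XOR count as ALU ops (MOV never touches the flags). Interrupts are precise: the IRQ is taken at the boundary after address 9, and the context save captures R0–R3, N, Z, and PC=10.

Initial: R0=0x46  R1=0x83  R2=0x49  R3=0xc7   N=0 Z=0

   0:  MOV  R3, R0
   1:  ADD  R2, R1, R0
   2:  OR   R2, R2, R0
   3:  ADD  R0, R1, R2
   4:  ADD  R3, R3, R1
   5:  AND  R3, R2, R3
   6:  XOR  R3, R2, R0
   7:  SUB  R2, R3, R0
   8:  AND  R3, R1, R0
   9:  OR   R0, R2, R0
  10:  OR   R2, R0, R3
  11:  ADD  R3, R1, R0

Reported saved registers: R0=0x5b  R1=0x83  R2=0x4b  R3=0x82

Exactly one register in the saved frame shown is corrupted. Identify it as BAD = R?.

BAD = R3

after  0: R0=0x46 R1=0x83 R2=0x49 R3=0x46  N=0 Z=0
after  1: R0=0x46 R1=0x83 R2=0xc9 R3=0x46  N=1 Z=0
after  2: R0=0x46 R1=0x83 R2=0xcf R3=0x46  N=1 Z=0
after  3: R0=0x52 R1=0x83 R2=0xcf R3=0x46  N=0 Z=0
after  4: R0=0x52 R1=0x83 R2=0xcf R3=0xc9  N=1 Z=0
after  5: R0=0x52 R1=0x83 R2=0xcf R3=0xc9  N=1 Z=0
after  6: R0=0x52 R1=0x83 R2=0xcf R3=0x9d  N=1 Z=0
after  7: R0=0x52 R1=0x83 R2=0x4b R3=0x9d  N=0 Z=0
after  8: R0=0x52 R1=0x83 R2=0x4b R3=0x02  N=0 Z=0
after  9: R0=0x5b R1=0x83 R2=0x4b R3=0x02  N=0 Z=0
-- IRQ taken; context saved, return-PC = 10 --
mismatch: R3: reported 0x82 vs actual 0x02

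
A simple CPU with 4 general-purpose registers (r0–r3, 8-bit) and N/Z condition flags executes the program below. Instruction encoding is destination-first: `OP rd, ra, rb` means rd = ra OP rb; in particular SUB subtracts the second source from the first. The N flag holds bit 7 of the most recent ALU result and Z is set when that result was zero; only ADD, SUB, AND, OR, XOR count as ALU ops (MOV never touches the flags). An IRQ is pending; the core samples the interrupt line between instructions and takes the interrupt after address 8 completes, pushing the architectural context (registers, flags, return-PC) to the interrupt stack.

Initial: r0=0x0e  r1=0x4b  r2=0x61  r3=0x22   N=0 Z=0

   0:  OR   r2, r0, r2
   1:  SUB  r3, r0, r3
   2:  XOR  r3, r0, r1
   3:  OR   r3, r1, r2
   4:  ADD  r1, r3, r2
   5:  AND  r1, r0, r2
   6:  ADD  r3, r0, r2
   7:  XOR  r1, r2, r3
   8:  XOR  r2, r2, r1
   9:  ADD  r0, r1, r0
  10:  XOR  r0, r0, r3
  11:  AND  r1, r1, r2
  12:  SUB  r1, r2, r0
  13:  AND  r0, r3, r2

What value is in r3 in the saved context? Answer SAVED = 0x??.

after  0: r0=0x0e r1=0x4b r2=0x6f r3=0x22  N=0 Z=0
after  1: r0=0x0e r1=0x4b r2=0x6f r3=0xec  N=1 Z=0
after  2: r0=0x0e r1=0x4b r2=0x6f r3=0x45  N=0 Z=0
after  3: r0=0x0e r1=0x4b r2=0x6f r3=0x6f  N=0 Z=0
after  4: r0=0x0e r1=0xde r2=0x6f r3=0x6f  N=1 Z=0
after  5: r0=0x0e r1=0x0e r2=0x6f r3=0x6f  N=0 Z=0
after  6: r0=0x0e r1=0x0e r2=0x6f r3=0x7d  N=0 Z=0
after  7: r0=0x0e r1=0x12 r2=0x6f r3=0x7d  N=0 Z=0
after  8: r0=0x0e r1=0x12 r2=0x7d r3=0x7d  N=0 Z=0
-- IRQ taken; context saved, return-PC = 9 --

SAVED = 0x7d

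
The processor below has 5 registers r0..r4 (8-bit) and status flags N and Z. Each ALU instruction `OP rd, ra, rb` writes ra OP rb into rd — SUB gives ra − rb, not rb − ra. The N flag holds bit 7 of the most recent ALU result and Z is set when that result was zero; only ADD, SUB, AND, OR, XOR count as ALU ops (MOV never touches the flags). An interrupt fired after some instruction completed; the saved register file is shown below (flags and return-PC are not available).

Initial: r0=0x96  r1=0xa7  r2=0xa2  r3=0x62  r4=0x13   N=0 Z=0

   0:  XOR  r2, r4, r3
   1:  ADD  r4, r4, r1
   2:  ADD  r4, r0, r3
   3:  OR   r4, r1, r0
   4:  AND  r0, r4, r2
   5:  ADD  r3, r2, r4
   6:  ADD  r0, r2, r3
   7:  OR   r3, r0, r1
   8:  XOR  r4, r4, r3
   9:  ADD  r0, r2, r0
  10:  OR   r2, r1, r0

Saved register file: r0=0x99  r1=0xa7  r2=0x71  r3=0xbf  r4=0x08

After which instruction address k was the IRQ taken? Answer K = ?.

K = 8

after  0: r0=0x96 r1=0xa7 r2=0x71 r3=0x62 r4=0x13  N=0 Z=0
after  1: r0=0x96 r1=0xa7 r2=0x71 r3=0x62 r4=0xba  N=1 Z=0
after  2: r0=0x96 r1=0xa7 r2=0x71 r3=0x62 r4=0xf8  N=1 Z=0
after  3: r0=0x96 r1=0xa7 r2=0x71 r3=0x62 r4=0xb7  N=1 Z=0
after  4: r0=0x31 r1=0xa7 r2=0x71 r3=0x62 r4=0xb7  N=0 Z=0
after  5: r0=0x31 r1=0xa7 r2=0x71 r3=0x28 r4=0xb7  N=0 Z=0
after  6: r0=0x99 r1=0xa7 r2=0x71 r3=0x28 r4=0xb7  N=1 Z=0
after  7: r0=0x99 r1=0xa7 r2=0x71 r3=0xbf r4=0xb7  N=1 Z=0
after  8: r0=0x99 r1=0xa7 r2=0x71 r3=0xbf r4=0x08  N=0 Z=0
-- IRQ taken; context saved, return-PC = 9 --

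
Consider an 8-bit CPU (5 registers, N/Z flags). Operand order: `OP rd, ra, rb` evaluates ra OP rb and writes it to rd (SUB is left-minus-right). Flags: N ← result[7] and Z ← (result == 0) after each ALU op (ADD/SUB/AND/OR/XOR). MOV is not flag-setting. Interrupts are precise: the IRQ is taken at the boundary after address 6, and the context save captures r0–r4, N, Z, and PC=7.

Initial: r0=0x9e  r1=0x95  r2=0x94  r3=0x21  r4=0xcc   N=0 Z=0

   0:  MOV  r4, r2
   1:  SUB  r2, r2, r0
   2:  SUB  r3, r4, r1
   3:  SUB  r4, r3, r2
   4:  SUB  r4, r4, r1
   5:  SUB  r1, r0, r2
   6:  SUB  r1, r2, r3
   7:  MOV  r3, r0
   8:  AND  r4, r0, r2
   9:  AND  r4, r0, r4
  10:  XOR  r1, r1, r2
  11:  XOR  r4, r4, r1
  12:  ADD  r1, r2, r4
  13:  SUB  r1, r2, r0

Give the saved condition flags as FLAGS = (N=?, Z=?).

after  0: r0=0x9e r1=0x95 r2=0x94 r3=0x21 r4=0x94  N=0 Z=0
after  1: r0=0x9e r1=0x95 r2=0xf6 r3=0x21 r4=0x94  N=1 Z=0
after  2: r0=0x9e r1=0x95 r2=0xf6 r3=0xff r4=0x94  N=1 Z=0
after  3: r0=0x9e r1=0x95 r2=0xf6 r3=0xff r4=0x09  N=0 Z=0
after  4: r0=0x9e r1=0x95 r2=0xf6 r3=0xff r4=0x74  N=0 Z=0
after  5: r0=0x9e r1=0xa8 r2=0xf6 r3=0xff r4=0x74  N=1 Z=0
after  6: r0=0x9e r1=0xf7 r2=0xf6 r3=0xff r4=0x74  N=1 Z=0
-- IRQ taken; context saved, return-PC = 7 --

FLAGS = (N=1, Z=0)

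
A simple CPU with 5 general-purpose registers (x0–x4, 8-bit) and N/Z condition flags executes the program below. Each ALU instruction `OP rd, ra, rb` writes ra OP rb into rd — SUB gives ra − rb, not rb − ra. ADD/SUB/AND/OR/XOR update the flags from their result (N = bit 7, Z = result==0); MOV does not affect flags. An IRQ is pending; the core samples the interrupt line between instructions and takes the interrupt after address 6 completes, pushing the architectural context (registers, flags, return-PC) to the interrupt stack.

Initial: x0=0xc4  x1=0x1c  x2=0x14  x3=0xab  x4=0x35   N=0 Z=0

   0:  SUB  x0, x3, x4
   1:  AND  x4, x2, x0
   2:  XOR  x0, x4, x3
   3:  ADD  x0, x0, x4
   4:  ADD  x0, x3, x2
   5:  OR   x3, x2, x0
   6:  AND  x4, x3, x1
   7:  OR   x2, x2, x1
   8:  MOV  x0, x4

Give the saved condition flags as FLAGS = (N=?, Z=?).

after  0: x0=0x76 x1=0x1c x2=0x14 x3=0xab x4=0x35  N=0 Z=0
after  1: x0=0x76 x1=0x1c x2=0x14 x3=0xab x4=0x14  N=0 Z=0
after  2: x0=0xbf x1=0x1c x2=0x14 x3=0xab x4=0x14  N=1 Z=0
after  3: x0=0xd3 x1=0x1c x2=0x14 x3=0xab x4=0x14  N=1 Z=0
after  4: x0=0xbf x1=0x1c x2=0x14 x3=0xab x4=0x14  N=1 Z=0
after  5: x0=0xbf x1=0x1c x2=0x14 x3=0xbf x4=0x14  N=1 Z=0
after  6: x0=0xbf x1=0x1c x2=0x14 x3=0xbf x4=0x1c  N=0 Z=0
-- IRQ taken; context saved, return-PC = 7 --

FLAGS = (N=0, Z=0)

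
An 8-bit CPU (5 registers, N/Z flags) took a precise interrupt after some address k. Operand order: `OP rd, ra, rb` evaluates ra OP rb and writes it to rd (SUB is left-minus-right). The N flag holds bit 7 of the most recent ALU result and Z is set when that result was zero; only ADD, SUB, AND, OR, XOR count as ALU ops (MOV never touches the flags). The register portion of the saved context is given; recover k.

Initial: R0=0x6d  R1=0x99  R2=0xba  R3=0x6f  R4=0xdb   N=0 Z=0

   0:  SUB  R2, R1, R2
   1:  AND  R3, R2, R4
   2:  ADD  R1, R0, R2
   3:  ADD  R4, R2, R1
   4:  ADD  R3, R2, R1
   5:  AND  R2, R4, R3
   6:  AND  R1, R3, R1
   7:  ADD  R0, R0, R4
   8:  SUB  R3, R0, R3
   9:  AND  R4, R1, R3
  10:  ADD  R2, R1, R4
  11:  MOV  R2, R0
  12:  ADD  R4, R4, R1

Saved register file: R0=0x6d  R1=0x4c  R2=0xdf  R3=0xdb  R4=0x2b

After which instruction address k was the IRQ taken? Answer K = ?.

K = 3

after  0: R0=0x6d R1=0x99 R2=0xdf R3=0x6f R4=0xdb  N=1 Z=0
after  1: R0=0x6d R1=0x99 R2=0xdf R3=0xdb R4=0xdb  N=1 Z=0
after  2: R0=0x6d R1=0x4c R2=0xdf R3=0xdb R4=0xdb  N=0 Z=0
after  3: R0=0x6d R1=0x4c R2=0xdf R3=0xdb R4=0x2b  N=0 Z=0
-- IRQ taken; context saved, return-PC = 4 --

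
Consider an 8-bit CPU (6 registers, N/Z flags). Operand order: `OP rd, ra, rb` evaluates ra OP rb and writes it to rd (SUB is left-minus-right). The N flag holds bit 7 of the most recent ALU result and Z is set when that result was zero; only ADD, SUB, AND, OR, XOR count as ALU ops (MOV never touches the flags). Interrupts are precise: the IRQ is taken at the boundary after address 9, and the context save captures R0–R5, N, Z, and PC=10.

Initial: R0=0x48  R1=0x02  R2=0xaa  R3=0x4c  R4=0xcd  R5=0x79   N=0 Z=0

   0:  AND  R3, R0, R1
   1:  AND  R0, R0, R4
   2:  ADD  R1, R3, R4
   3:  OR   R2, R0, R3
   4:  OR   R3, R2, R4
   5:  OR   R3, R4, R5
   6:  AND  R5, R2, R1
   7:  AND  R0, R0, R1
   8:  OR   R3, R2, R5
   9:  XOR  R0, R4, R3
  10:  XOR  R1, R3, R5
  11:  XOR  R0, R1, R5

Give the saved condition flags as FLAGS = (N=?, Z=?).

after  0: R0=0x48 R1=0x02 R2=0xaa R3=0x00 R4=0xcd R5=0x79  N=0 Z=1
after  1: R0=0x48 R1=0x02 R2=0xaa R3=0x00 R4=0xcd R5=0x79  N=0 Z=0
after  2: R0=0x48 R1=0xcd R2=0xaa R3=0x00 R4=0xcd R5=0x79  N=1 Z=0
after  3: R0=0x48 R1=0xcd R2=0x48 R3=0x00 R4=0xcd R5=0x79  N=0 Z=0
after  4: R0=0x48 R1=0xcd R2=0x48 R3=0xcd R4=0xcd R5=0x79  N=1 Z=0
after  5: R0=0x48 R1=0xcd R2=0x48 R3=0xfd R4=0xcd R5=0x79  N=1 Z=0
after  6: R0=0x48 R1=0xcd R2=0x48 R3=0xfd R4=0xcd R5=0x48  N=0 Z=0
after  7: R0=0x48 R1=0xcd R2=0x48 R3=0xfd R4=0xcd R5=0x48  N=0 Z=0
after  8: R0=0x48 R1=0xcd R2=0x48 R3=0x48 R4=0xcd R5=0x48  N=0 Z=0
after  9: R0=0x85 R1=0xcd R2=0x48 R3=0x48 R4=0xcd R5=0x48  N=1 Z=0
-- IRQ taken; context saved, return-PC = 10 --

FLAGS = (N=1, Z=0)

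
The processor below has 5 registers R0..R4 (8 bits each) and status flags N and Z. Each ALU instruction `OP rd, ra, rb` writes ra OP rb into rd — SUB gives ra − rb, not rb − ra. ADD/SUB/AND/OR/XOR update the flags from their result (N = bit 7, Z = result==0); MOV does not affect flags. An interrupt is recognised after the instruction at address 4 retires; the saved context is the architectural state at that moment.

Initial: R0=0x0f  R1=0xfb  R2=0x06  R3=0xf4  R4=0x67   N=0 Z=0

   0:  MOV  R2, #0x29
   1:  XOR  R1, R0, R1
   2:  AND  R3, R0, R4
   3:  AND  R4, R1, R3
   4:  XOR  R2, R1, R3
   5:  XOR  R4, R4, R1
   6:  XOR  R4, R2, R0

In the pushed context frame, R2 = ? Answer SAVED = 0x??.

SAVED = 0xf3

after  0: R0=0x0f R1=0xfb R2=0x29 R3=0xf4 R4=0x67  N=0 Z=0
after  1: R0=0x0f R1=0xf4 R2=0x29 R3=0xf4 R4=0x67  N=1 Z=0
after  2: R0=0x0f R1=0xf4 R2=0x29 R3=0x07 R4=0x67  N=0 Z=0
after  3: R0=0x0f R1=0xf4 R2=0x29 R3=0x07 R4=0x04  N=0 Z=0
after  4: R0=0x0f R1=0xf4 R2=0xf3 R3=0x07 R4=0x04  N=1 Z=0
-- IRQ taken; context saved, return-PC = 5 --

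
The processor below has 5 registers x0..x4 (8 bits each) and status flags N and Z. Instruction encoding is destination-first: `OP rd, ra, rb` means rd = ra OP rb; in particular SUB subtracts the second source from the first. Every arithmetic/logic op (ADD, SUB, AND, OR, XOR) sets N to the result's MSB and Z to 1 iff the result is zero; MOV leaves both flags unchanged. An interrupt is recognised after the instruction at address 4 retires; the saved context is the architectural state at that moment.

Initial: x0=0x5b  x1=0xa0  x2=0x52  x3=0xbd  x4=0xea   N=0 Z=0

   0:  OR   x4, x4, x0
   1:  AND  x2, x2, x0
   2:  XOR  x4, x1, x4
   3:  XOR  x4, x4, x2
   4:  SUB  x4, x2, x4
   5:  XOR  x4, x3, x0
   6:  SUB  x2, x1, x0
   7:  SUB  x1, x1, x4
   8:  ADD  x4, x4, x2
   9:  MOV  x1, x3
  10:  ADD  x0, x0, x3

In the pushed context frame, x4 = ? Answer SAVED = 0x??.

SAVED = 0x49

after  0: x0=0x5b x1=0xa0 x2=0x52 x3=0xbd x4=0xfb  N=1 Z=0
after  1: x0=0x5b x1=0xa0 x2=0x52 x3=0xbd x4=0xfb  N=0 Z=0
after  2: x0=0x5b x1=0xa0 x2=0x52 x3=0xbd x4=0x5b  N=0 Z=0
after  3: x0=0x5b x1=0xa0 x2=0x52 x3=0xbd x4=0x09  N=0 Z=0
after  4: x0=0x5b x1=0xa0 x2=0x52 x3=0xbd x4=0x49  N=0 Z=0
-- IRQ taken; context saved, return-PC = 5 --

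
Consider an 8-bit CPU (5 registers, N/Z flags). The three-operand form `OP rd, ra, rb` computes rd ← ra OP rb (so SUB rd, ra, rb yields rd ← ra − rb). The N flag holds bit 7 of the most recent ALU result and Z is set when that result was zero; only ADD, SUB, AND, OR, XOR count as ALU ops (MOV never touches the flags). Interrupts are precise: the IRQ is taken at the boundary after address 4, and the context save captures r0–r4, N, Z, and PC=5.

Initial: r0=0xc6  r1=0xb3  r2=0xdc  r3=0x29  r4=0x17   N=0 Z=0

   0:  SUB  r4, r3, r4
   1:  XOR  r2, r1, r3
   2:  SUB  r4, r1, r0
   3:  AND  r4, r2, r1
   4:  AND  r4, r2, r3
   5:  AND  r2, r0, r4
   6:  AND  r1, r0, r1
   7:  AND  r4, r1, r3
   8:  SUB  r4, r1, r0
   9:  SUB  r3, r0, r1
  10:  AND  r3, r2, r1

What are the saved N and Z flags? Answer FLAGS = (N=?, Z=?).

FLAGS = (N=0, Z=0)

after  0: r0=0xc6 r1=0xb3 r2=0xdc r3=0x29 r4=0x12  N=0 Z=0
after  1: r0=0xc6 r1=0xb3 r2=0x9a r3=0x29 r4=0x12  N=1 Z=0
after  2: r0=0xc6 r1=0xb3 r2=0x9a r3=0x29 r4=0xed  N=1 Z=0
after  3: r0=0xc6 r1=0xb3 r2=0x9a r3=0x29 r4=0x92  N=1 Z=0
after  4: r0=0xc6 r1=0xb3 r2=0x9a r3=0x29 r4=0x08  N=0 Z=0
-- IRQ taken; context saved, return-PC = 5 --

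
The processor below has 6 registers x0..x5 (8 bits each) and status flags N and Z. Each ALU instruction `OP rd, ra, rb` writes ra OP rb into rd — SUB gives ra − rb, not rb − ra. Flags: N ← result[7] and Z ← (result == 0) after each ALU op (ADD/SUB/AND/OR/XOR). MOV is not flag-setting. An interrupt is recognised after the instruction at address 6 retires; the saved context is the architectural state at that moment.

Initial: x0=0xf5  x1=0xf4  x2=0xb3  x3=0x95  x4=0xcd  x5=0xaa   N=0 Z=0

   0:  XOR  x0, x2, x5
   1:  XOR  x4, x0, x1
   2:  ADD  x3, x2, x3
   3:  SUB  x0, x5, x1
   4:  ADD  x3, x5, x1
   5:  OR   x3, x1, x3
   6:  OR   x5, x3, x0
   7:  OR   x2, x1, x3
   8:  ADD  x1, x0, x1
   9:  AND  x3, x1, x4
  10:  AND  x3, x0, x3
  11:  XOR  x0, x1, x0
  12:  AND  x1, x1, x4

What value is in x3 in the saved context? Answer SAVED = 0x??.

after  0: x0=0x19 x1=0xf4 x2=0xb3 x3=0x95 x4=0xcd x5=0xaa  N=0 Z=0
after  1: x0=0x19 x1=0xf4 x2=0xb3 x3=0x95 x4=0xed x5=0xaa  N=1 Z=0
after  2: x0=0x19 x1=0xf4 x2=0xb3 x3=0x48 x4=0xed x5=0xaa  N=0 Z=0
after  3: x0=0xb6 x1=0xf4 x2=0xb3 x3=0x48 x4=0xed x5=0xaa  N=1 Z=0
after  4: x0=0xb6 x1=0xf4 x2=0xb3 x3=0x9e x4=0xed x5=0xaa  N=1 Z=0
after  5: x0=0xb6 x1=0xf4 x2=0xb3 x3=0xfe x4=0xed x5=0xaa  N=1 Z=0
after  6: x0=0xb6 x1=0xf4 x2=0xb3 x3=0xfe x4=0xed x5=0xfe  N=1 Z=0
-- IRQ taken; context saved, return-PC = 7 --

SAVED = 0xfe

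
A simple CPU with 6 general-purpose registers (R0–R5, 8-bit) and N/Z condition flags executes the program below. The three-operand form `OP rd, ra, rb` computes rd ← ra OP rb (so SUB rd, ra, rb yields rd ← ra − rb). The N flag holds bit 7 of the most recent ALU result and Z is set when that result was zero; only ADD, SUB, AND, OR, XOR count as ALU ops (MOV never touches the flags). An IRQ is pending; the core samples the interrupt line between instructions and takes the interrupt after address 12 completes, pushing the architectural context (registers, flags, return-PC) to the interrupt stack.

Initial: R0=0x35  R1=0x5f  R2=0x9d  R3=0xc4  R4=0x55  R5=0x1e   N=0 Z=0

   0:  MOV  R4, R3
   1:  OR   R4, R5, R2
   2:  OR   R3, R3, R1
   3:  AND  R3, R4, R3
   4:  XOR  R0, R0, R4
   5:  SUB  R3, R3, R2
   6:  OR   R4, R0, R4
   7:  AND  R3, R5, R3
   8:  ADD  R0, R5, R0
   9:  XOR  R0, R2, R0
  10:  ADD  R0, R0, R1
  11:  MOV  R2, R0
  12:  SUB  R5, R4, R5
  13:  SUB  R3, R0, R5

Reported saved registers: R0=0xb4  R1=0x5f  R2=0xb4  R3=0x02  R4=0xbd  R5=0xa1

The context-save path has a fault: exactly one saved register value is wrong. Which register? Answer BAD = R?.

BAD = R4

after  0: R0=0x35 R1=0x5f R2=0x9d R3=0xc4 R4=0xc4 R5=0x1e  N=0 Z=0
after  1: R0=0x35 R1=0x5f R2=0x9d R3=0xc4 R4=0x9f R5=0x1e  N=1 Z=0
after  2: R0=0x35 R1=0x5f R2=0x9d R3=0xdf R4=0x9f R5=0x1e  N=1 Z=0
after  3: R0=0x35 R1=0x5f R2=0x9d R3=0x9f R4=0x9f R5=0x1e  N=1 Z=0
after  4: R0=0xaa R1=0x5f R2=0x9d R3=0x9f R4=0x9f R5=0x1e  N=1 Z=0
after  5: R0=0xaa R1=0x5f R2=0x9d R3=0x02 R4=0x9f R5=0x1e  N=0 Z=0
after  6: R0=0xaa R1=0x5f R2=0x9d R3=0x02 R4=0xbf R5=0x1e  N=1 Z=0
after  7: R0=0xaa R1=0x5f R2=0x9d R3=0x02 R4=0xbf R5=0x1e  N=0 Z=0
after  8: R0=0xc8 R1=0x5f R2=0x9d R3=0x02 R4=0xbf R5=0x1e  N=1 Z=0
after  9: R0=0x55 R1=0x5f R2=0x9d R3=0x02 R4=0xbf R5=0x1e  N=0 Z=0
after 10: R0=0xb4 R1=0x5f R2=0x9d R3=0x02 R4=0xbf R5=0x1e  N=1 Z=0
after 11: R0=0xb4 R1=0x5f R2=0xb4 R3=0x02 R4=0xbf R5=0x1e  N=1 Z=0
after 12: R0=0xb4 R1=0x5f R2=0xb4 R3=0x02 R4=0xbf R5=0xa1  N=1 Z=0
-- IRQ taken; context saved, return-PC = 13 --
mismatch: R4: reported 0xbd vs actual 0xbf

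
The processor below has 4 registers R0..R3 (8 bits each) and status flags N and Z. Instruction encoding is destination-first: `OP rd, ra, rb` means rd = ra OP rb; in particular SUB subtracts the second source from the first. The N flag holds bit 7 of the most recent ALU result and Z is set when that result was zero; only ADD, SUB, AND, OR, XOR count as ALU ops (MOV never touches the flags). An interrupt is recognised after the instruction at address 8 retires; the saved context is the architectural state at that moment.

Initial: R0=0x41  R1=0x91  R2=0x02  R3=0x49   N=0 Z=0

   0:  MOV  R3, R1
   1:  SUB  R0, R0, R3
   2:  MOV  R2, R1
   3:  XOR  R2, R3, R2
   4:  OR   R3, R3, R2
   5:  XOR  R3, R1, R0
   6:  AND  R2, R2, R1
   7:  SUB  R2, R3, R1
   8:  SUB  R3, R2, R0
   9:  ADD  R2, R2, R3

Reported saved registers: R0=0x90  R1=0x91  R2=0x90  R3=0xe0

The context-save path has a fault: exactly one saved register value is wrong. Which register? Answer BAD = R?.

BAD = R0

after  0: R0=0x41 R1=0x91 R2=0x02 R3=0x91  N=0 Z=0
after  1: R0=0xb0 R1=0x91 R2=0x02 R3=0x91  N=1 Z=0
after  2: R0=0xb0 R1=0x91 R2=0x91 R3=0x91  N=1 Z=0
after  3: R0=0xb0 R1=0x91 R2=0x00 R3=0x91  N=0 Z=1
after  4: R0=0xb0 R1=0x91 R2=0x00 R3=0x91  N=1 Z=0
after  5: R0=0xb0 R1=0x91 R2=0x00 R3=0x21  N=0 Z=0
after  6: R0=0xb0 R1=0x91 R2=0x00 R3=0x21  N=0 Z=1
after  7: R0=0xb0 R1=0x91 R2=0x90 R3=0x21  N=1 Z=0
after  8: R0=0xb0 R1=0x91 R2=0x90 R3=0xe0  N=1 Z=0
-- IRQ taken; context saved, return-PC = 9 --
mismatch: R0: reported 0x90 vs actual 0xb0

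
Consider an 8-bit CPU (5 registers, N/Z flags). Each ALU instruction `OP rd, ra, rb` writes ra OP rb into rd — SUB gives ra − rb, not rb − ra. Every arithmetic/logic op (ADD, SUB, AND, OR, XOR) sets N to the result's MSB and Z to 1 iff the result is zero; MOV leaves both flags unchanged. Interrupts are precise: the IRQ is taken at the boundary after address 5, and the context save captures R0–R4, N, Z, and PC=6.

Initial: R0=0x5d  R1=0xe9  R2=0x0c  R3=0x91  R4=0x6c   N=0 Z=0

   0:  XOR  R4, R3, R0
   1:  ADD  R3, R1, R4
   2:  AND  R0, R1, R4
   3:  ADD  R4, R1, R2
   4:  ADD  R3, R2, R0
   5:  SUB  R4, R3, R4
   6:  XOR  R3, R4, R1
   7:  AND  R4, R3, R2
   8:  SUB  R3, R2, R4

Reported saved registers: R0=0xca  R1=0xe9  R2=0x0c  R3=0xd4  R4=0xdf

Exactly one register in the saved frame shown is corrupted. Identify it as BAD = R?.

after  0: R0=0x5d R1=0xe9 R2=0x0c R3=0x91 R4=0xcc  N=1 Z=0
after  1: R0=0x5d R1=0xe9 R2=0x0c R3=0xb5 R4=0xcc  N=1 Z=0
after  2: R0=0xc8 R1=0xe9 R2=0x0c R3=0xb5 R4=0xcc  N=1 Z=0
after  3: R0=0xc8 R1=0xe9 R2=0x0c R3=0xb5 R4=0xf5  N=1 Z=0
after  4: R0=0xc8 R1=0xe9 R2=0x0c R3=0xd4 R4=0xf5  N=1 Z=0
after  5: R0=0xc8 R1=0xe9 R2=0x0c R3=0xd4 R4=0xdf  N=1 Z=0
-- IRQ taken; context saved, return-PC = 6 --
mismatch: R0: reported 0xca vs actual 0xc8

BAD = R0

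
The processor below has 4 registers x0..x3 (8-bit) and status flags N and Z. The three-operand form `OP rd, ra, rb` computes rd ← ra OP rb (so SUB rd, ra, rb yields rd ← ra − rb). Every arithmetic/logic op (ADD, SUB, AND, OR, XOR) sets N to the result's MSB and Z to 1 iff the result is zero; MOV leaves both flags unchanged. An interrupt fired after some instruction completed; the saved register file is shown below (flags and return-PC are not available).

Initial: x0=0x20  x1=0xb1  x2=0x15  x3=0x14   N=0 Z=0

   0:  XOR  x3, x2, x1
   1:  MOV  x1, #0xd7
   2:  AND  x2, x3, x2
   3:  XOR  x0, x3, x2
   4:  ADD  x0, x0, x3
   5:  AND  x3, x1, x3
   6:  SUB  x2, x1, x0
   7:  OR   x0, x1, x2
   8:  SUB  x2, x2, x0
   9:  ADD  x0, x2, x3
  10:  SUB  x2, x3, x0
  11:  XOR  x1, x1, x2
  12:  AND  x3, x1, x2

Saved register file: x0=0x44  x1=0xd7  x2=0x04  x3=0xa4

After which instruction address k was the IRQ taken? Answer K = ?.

K = 4

after  0: x0=0x20 x1=0xb1 x2=0x15 x3=0xa4  N=1 Z=0
after  1: x0=0x20 x1=0xd7 x2=0x15 x3=0xa4  N=1 Z=0
after  2: x0=0x20 x1=0xd7 x2=0x04 x3=0xa4  N=0 Z=0
after  3: x0=0xa0 x1=0xd7 x2=0x04 x3=0xa4  N=1 Z=0
after  4: x0=0x44 x1=0xd7 x2=0x04 x3=0xa4  N=0 Z=0
-- IRQ taken; context saved, return-PC = 5 --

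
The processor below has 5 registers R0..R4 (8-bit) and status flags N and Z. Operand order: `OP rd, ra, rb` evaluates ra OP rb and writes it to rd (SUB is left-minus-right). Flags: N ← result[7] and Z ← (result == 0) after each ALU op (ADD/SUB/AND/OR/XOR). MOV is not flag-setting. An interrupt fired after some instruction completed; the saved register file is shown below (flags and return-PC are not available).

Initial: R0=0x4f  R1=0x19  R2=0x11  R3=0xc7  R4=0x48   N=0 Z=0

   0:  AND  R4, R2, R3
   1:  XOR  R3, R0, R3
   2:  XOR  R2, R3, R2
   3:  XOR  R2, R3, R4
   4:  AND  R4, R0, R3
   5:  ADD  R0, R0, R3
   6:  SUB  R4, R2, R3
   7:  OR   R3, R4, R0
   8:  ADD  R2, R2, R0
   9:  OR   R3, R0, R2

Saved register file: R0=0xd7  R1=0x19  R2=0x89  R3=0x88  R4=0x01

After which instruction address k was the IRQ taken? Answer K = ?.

K = 6

after  0: R0=0x4f R1=0x19 R2=0x11 R3=0xc7 R4=0x01  N=0 Z=0
after  1: R0=0x4f R1=0x19 R2=0x11 R3=0x88 R4=0x01  N=1 Z=0
after  2: R0=0x4f R1=0x19 R2=0x99 R3=0x88 R4=0x01  N=1 Z=0
after  3: R0=0x4f R1=0x19 R2=0x89 R3=0x88 R4=0x01  N=1 Z=0
after  4: R0=0x4f R1=0x19 R2=0x89 R3=0x88 R4=0x08  N=0 Z=0
after  5: R0=0xd7 R1=0x19 R2=0x89 R3=0x88 R4=0x08  N=1 Z=0
after  6: R0=0xd7 R1=0x19 R2=0x89 R3=0x88 R4=0x01  N=0 Z=0
-- IRQ taken; context saved, return-PC = 7 --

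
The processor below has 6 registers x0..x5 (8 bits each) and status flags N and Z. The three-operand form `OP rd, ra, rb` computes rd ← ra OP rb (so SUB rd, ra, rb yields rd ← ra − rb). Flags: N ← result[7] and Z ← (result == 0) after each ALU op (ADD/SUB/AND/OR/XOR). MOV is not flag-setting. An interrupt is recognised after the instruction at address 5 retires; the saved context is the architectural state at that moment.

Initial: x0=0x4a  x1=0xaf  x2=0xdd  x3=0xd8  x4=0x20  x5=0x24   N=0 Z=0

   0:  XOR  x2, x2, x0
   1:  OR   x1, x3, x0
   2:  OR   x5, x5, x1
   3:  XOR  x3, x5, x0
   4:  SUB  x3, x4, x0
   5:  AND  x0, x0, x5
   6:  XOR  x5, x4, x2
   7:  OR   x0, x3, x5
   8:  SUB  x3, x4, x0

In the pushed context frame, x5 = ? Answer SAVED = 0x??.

after  0: x0=0x4a x1=0xaf x2=0x97 x3=0xd8 x4=0x20 x5=0x24  N=1 Z=0
after  1: x0=0x4a x1=0xda x2=0x97 x3=0xd8 x4=0x20 x5=0x24  N=1 Z=0
after  2: x0=0x4a x1=0xda x2=0x97 x3=0xd8 x4=0x20 x5=0xfe  N=1 Z=0
after  3: x0=0x4a x1=0xda x2=0x97 x3=0xb4 x4=0x20 x5=0xfe  N=1 Z=0
after  4: x0=0x4a x1=0xda x2=0x97 x3=0xd6 x4=0x20 x5=0xfe  N=1 Z=0
after  5: x0=0x4a x1=0xda x2=0x97 x3=0xd6 x4=0x20 x5=0xfe  N=0 Z=0
-- IRQ taken; context saved, return-PC = 6 --

SAVED = 0xfe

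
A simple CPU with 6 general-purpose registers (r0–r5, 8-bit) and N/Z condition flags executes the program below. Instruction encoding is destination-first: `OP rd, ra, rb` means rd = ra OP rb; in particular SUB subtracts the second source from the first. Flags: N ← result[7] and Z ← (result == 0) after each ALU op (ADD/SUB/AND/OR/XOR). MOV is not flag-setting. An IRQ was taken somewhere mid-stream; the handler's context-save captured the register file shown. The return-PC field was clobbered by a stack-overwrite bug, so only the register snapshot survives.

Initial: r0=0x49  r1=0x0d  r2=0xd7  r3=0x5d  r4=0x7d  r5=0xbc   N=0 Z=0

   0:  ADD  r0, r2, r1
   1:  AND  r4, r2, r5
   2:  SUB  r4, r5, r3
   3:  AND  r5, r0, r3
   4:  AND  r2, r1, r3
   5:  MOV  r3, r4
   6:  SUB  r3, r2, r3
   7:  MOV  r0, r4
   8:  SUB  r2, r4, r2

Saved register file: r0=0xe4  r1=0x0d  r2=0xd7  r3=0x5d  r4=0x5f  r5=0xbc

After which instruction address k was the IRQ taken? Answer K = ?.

K = 2

after  0: r0=0xe4 r1=0x0d r2=0xd7 r3=0x5d r4=0x7d r5=0xbc  N=1 Z=0
after  1: r0=0xe4 r1=0x0d r2=0xd7 r3=0x5d r4=0x94 r5=0xbc  N=1 Z=0
after  2: r0=0xe4 r1=0x0d r2=0xd7 r3=0x5d r4=0x5f r5=0xbc  N=0 Z=0
-- IRQ taken; context saved, return-PC = 3 --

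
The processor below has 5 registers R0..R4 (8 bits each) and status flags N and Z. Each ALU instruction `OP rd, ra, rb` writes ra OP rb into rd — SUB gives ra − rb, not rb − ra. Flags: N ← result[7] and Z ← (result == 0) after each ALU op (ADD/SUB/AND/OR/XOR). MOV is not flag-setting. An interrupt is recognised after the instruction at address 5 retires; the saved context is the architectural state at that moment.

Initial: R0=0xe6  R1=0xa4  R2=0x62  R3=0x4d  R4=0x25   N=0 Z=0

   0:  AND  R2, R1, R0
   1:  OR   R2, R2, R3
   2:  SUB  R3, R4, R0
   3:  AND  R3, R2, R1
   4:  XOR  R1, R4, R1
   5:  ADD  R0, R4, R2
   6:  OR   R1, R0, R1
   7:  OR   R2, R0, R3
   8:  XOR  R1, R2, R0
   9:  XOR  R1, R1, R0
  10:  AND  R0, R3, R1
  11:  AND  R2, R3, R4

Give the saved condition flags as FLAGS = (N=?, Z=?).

after  0: R0=0xe6 R1=0xa4 R2=0xa4 R3=0x4d R4=0x25  N=1 Z=0
after  1: R0=0xe6 R1=0xa4 R2=0xed R3=0x4d R4=0x25  N=1 Z=0
after  2: R0=0xe6 R1=0xa4 R2=0xed R3=0x3f R4=0x25  N=0 Z=0
after  3: R0=0xe6 R1=0xa4 R2=0xed R3=0xa4 R4=0x25  N=1 Z=0
after  4: R0=0xe6 R1=0x81 R2=0xed R3=0xa4 R4=0x25  N=1 Z=0
after  5: R0=0x12 R1=0x81 R2=0xed R3=0xa4 R4=0x25  N=0 Z=0
-- IRQ taken; context saved, return-PC = 6 --

FLAGS = (N=0, Z=0)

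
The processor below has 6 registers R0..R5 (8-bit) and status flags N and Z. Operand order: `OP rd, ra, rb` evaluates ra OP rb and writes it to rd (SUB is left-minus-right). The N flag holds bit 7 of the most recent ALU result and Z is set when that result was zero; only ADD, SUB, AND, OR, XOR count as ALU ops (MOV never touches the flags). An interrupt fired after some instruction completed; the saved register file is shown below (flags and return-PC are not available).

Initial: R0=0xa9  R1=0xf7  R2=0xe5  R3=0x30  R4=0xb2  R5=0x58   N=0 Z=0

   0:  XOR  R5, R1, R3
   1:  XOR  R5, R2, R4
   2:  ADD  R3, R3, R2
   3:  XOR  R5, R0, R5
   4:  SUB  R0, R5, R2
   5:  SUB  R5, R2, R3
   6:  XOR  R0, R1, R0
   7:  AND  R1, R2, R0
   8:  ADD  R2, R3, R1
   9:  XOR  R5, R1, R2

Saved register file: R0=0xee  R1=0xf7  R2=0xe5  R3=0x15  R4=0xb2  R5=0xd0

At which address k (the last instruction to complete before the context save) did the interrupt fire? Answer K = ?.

K = 6

after  0: R0=0xa9 R1=0xf7 R2=0xe5 R3=0x30 R4=0xb2 R5=0xc7  N=1 Z=0
after  1: R0=0xa9 R1=0xf7 R2=0xe5 R3=0x30 R4=0xb2 R5=0x57  N=0 Z=0
after  2: R0=0xa9 R1=0xf7 R2=0xe5 R3=0x15 R4=0xb2 R5=0x57  N=0 Z=0
after  3: R0=0xa9 R1=0xf7 R2=0xe5 R3=0x15 R4=0xb2 R5=0xfe  N=1 Z=0
after  4: R0=0x19 R1=0xf7 R2=0xe5 R3=0x15 R4=0xb2 R5=0xfe  N=0 Z=0
after  5: R0=0x19 R1=0xf7 R2=0xe5 R3=0x15 R4=0xb2 R5=0xd0  N=1 Z=0
after  6: R0=0xee R1=0xf7 R2=0xe5 R3=0x15 R4=0xb2 R5=0xd0  N=1 Z=0
-- IRQ taken; context saved, return-PC = 7 --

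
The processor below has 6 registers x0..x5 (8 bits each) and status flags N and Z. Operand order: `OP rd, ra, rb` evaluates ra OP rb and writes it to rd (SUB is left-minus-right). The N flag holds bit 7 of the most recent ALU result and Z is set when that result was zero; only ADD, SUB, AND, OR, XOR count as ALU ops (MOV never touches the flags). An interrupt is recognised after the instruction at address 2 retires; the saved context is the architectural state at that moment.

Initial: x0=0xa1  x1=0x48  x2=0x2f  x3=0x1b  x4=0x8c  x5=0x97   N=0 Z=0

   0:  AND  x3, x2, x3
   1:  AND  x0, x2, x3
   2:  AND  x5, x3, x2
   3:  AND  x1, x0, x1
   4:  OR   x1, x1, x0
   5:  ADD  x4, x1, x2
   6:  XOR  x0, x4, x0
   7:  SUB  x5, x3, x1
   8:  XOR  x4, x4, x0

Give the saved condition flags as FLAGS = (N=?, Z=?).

FLAGS = (N=0, Z=0)

after  0: x0=0xa1 x1=0x48 x2=0x2f x3=0x0b x4=0x8c x5=0x97  N=0 Z=0
after  1: x0=0x0b x1=0x48 x2=0x2f x3=0x0b x4=0x8c x5=0x97  N=0 Z=0
after  2: x0=0x0b x1=0x48 x2=0x2f x3=0x0b x4=0x8c x5=0x0b  N=0 Z=0
-- IRQ taken; context saved, return-PC = 3 --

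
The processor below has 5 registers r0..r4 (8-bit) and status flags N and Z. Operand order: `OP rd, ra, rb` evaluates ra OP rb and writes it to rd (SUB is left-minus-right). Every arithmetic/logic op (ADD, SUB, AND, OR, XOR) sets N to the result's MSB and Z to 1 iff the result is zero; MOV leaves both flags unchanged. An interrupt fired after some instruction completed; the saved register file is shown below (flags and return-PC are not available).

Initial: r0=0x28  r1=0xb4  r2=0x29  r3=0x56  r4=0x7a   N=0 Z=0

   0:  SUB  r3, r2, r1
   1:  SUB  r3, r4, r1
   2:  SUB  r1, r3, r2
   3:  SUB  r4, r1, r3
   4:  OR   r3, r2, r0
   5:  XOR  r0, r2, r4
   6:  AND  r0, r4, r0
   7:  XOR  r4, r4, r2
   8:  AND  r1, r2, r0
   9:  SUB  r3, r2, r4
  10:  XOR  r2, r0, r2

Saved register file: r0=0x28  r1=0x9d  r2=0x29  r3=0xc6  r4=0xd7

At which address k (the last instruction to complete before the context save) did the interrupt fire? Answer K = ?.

K = 3

after  0: r0=0x28 r1=0xb4 r2=0x29 r3=0x75 r4=0x7a  N=0 Z=0
after  1: r0=0x28 r1=0xb4 r2=0x29 r3=0xc6 r4=0x7a  N=1 Z=0
after  2: r0=0x28 r1=0x9d r2=0x29 r3=0xc6 r4=0x7a  N=1 Z=0
after  3: r0=0x28 r1=0x9d r2=0x29 r3=0xc6 r4=0xd7  N=1 Z=0
-- IRQ taken; context saved, return-PC = 4 --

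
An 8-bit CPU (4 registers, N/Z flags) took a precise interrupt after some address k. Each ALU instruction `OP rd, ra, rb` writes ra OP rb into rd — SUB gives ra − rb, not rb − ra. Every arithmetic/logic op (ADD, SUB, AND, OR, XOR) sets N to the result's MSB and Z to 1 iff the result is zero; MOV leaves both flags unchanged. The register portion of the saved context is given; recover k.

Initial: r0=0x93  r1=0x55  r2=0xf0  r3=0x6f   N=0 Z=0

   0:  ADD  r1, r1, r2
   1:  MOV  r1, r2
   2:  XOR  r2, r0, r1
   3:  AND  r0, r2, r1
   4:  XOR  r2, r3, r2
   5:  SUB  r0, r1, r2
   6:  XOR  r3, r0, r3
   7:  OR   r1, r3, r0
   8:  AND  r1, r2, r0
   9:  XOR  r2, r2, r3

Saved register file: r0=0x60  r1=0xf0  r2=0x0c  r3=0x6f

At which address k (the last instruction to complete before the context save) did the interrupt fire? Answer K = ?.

K = 4

after  0: r0=0x93 r1=0x45 r2=0xf0 r3=0x6f  N=0 Z=0
after  1: r0=0x93 r1=0xf0 r2=0xf0 r3=0x6f  N=0 Z=0
after  2: r0=0x93 r1=0xf0 r2=0x63 r3=0x6f  N=0 Z=0
after  3: r0=0x60 r1=0xf0 r2=0x63 r3=0x6f  N=0 Z=0
after  4: r0=0x60 r1=0xf0 r2=0x0c r3=0x6f  N=0 Z=0
-- IRQ taken; context saved, return-PC = 5 --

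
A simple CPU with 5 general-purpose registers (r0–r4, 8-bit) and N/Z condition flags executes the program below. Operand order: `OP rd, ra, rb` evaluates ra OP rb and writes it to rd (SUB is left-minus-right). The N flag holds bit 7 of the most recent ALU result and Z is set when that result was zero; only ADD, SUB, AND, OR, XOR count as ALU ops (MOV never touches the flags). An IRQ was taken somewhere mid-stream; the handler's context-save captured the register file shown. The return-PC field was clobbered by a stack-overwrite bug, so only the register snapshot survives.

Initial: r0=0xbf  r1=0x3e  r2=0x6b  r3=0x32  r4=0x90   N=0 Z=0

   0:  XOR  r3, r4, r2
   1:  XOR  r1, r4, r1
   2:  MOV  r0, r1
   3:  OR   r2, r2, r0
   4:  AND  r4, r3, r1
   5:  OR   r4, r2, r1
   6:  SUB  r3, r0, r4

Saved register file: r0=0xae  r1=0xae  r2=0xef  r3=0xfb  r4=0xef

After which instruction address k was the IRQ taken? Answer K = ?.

K = 5

after  0: r0=0xbf r1=0x3e r2=0x6b r3=0xfb r4=0x90  N=1 Z=0
after  1: r0=0xbf r1=0xae r2=0x6b r3=0xfb r4=0x90  N=1 Z=0
after  2: r0=0xae r1=0xae r2=0x6b r3=0xfb r4=0x90  N=1 Z=0
after  3: r0=0xae r1=0xae r2=0xef r3=0xfb r4=0x90  N=1 Z=0
after  4: r0=0xae r1=0xae r2=0xef r3=0xfb r4=0xaa  N=1 Z=0
after  5: r0=0xae r1=0xae r2=0xef r3=0xfb r4=0xef  N=1 Z=0
-- IRQ taken; context saved, return-PC = 6 --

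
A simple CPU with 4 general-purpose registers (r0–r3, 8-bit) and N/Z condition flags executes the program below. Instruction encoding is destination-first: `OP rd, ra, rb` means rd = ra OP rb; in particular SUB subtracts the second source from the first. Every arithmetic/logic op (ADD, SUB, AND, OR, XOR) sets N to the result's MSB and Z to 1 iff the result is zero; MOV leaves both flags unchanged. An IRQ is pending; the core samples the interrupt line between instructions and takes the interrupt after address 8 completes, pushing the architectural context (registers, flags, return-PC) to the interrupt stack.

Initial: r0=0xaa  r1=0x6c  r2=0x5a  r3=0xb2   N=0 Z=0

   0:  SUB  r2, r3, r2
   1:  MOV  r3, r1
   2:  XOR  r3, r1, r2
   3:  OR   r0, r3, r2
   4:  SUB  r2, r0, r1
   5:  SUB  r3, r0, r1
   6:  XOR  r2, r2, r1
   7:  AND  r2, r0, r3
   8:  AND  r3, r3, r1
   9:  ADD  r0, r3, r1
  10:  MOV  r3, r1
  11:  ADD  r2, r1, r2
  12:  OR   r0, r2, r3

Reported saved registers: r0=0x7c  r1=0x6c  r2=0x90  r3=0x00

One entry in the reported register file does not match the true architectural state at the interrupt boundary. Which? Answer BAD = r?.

after  0: r0=0xaa r1=0x6c r2=0x58 r3=0xb2  N=0 Z=0
after  1: r0=0xaa r1=0x6c r2=0x58 r3=0x6c  N=0 Z=0
after  2: r0=0xaa r1=0x6c r2=0x58 r3=0x34  N=0 Z=0
after  3: r0=0x7c r1=0x6c r2=0x58 r3=0x34  N=0 Z=0
after  4: r0=0x7c r1=0x6c r2=0x10 r3=0x34  N=0 Z=0
after  5: r0=0x7c r1=0x6c r2=0x10 r3=0x10  N=0 Z=0
after  6: r0=0x7c r1=0x6c r2=0x7c r3=0x10  N=0 Z=0
after  7: r0=0x7c r1=0x6c r2=0x10 r3=0x10  N=0 Z=0
after  8: r0=0x7c r1=0x6c r2=0x10 r3=0x00  N=0 Z=1
-- IRQ taken; context saved, return-PC = 9 --
mismatch: r2: reported 0x90 vs actual 0x10

BAD = r2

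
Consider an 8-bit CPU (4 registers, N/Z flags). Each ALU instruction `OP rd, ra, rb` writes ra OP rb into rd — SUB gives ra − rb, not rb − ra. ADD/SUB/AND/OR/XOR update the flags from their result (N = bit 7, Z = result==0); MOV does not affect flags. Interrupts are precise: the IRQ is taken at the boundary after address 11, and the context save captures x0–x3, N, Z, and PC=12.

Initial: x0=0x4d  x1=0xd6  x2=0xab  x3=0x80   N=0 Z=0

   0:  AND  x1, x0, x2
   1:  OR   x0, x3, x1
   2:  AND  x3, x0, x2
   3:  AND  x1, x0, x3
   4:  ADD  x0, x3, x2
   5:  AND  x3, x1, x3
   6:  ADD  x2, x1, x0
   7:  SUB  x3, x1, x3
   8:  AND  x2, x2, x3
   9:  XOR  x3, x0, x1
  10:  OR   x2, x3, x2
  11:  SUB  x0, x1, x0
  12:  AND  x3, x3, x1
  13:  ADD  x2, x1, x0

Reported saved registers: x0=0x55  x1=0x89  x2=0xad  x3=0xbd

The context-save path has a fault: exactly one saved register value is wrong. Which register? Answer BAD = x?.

after  0: x0=0x4d x1=0x09 x2=0xab x3=0x80  N=0 Z=0
after  1: x0=0x89 x1=0x09 x2=0xab x3=0x80  N=1 Z=0
after  2: x0=0x89 x1=0x09 x2=0xab x3=0x89  N=1 Z=0
after  3: x0=0x89 x1=0x89 x2=0xab x3=0x89  N=1 Z=0
after  4: x0=0x34 x1=0x89 x2=0xab x3=0x89  N=0 Z=0
after  5: x0=0x34 x1=0x89 x2=0xab x3=0x89  N=1 Z=0
after  6: x0=0x34 x1=0x89 x2=0xbd x3=0x89  N=1 Z=0
after  7: x0=0x34 x1=0x89 x2=0xbd x3=0x00  N=0 Z=1
after  8: x0=0x34 x1=0x89 x2=0x00 x3=0x00  N=0 Z=1
after  9: x0=0x34 x1=0x89 x2=0x00 x3=0xbd  N=1 Z=0
after 10: x0=0x34 x1=0x89 x2=0xbd x3=0xbd  N=1 Z=0
after 11: x0=0x55 x1=0x89 x2=0xbd x3=0xbd  N=0 Z=0
-- IRQ taken; context saved, return-PC = 12 --
mismatch: x2: reported 0xad vs actual 0xbd

BAD = x2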